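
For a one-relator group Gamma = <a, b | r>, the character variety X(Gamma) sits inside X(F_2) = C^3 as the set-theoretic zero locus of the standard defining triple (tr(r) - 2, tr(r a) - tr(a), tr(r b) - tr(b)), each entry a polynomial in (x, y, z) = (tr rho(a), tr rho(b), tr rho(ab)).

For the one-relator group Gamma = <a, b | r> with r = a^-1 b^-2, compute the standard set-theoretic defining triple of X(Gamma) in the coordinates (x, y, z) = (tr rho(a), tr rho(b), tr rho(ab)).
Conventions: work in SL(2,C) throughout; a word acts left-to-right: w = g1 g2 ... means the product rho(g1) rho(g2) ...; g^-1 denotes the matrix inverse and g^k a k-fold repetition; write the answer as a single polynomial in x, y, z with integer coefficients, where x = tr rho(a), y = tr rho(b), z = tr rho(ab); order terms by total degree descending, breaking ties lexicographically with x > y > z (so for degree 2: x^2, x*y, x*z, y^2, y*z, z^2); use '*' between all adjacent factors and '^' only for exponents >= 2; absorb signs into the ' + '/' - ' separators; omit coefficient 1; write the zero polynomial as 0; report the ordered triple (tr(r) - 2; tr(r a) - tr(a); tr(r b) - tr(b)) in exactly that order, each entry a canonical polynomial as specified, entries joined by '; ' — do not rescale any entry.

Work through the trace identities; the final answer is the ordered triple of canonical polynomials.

y*z - x - 2; y^2 - x - 2; -y + z

trace(a^-1) = trace(a) = x
trace(a^-1 b) = trace(b) * trace(a) - trace(b a) = x*y - z
use: trace(b^-1 a^-1) = trace(a^-1) * trace(b) - trace(a^-1 b) = z
use: trace(a^-1 b^-2) = trace(b^-1 a^-1) * trace(b) - trace(b^-1 a^-1 b) = y*z - x
trace(b^-2) = trace(b^-1) * trace(b) - trace(1)   [inverse elimination on b] = y^2 - 2
assemble the triple (trace(r) - 2; trace(r a) - x; trace(r b) - y)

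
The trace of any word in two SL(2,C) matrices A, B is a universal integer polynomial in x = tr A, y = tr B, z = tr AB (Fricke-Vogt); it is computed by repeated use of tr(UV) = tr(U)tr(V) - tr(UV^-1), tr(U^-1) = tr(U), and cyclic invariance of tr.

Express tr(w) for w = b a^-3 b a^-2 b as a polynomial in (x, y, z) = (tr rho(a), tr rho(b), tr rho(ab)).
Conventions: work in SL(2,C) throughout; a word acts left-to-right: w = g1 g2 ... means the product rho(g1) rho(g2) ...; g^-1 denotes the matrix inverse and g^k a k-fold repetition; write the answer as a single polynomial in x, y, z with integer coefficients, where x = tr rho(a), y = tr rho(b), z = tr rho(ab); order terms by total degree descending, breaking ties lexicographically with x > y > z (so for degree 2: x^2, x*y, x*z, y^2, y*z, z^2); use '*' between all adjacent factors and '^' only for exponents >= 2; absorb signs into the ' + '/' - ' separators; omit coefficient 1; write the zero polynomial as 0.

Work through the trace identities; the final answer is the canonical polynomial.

reduce: tr(b^2) = tr(b)*tr(b) - tr(1)  (reduce the b square) = y^2 - 2
tr(b^3) = tr(b)*tr(b^2) - tr(b)  (reduce the b square) = y^3 - 3*y
tr(a b^2) = tr(b)*tr(a b) - tr(a)  (reduce the b square) = y*z - x
tr(b^3 a) = tr(b)*tr(a b^2) - tr(a b)  (reduce the b square) = y^2*z - x*y - z
reduce: tr(b^2 a^-1 b) = tr(b^3)*tr(a) - tr(b^3 a)  (eliminate a^-1) = x*y^3 - y^2*z - 2*x*y + z
tr(a b a b) = tr(a b)*tr(a b) - tr(1)  (split on a) = z^2 - 2
reduce: tr(a b a) = tr(a)*tr(b a) - tr(b)  (reduce the a square) = x*z - y
tr(b a b^2 a) = tr(b)*tr(a b a b) - tr(a b a)  (reduce the b square) = y*z^2 - x*z - y
tr(b^2 a^-1 b a) = tr(b a b^2)*tr(a) - tr(b a b^2 a)  (eliminate a^-1) = x*y^2*z - x^2*y - y*z^2 + y
reduce: tr(b a^-1 b^2 a^-1) = tr(b^2 a^-1 b)*tr(a) - tr(b^2 a^-1 b a)  (eliminate a^-1) = x^2*y^3 - 2*x*y^2*z - x^2*y + y*z^2 + x*z - y
reduce: tr(b a^-1 b^2 a^-2) = tr(b a^-1 b^2 a^-1)*tr(a) - tr(b a^-1 b^2)  (eliminate a^-1) = x^3*y^3 - 2*x^2*y^2*z - x^3*y - x*y^3 + x*y*z^2 + x^2*z + y^2*z + x*y - z
tr(a^-1 b^2 a^-3 b) = tr(b a^-1 b^2 a^-2)*tr(a) - tr(b a^-1 b^2 a^-1)  (eliminate a^-1) = x^4*y^3 - 2*x^3*y^2*z - x^4*y - 2*x^2*y^3 + x^2*y*z^2 + x^3*z + 3*x*y^2*z + 2*x^2*y - y*z^2 - 2*x*z + y
tr(a^-2 b^3) = tr(a^-1 b^3)*tr(a) - tr(a^-1 b^3 a)  (eliminate a^-1) = x^2*y^3 - x*y^2*z - 2*x^2*y - y^3 + x*z + 3*y
tr(b^2 a^-3 b) = tr(a^-2 b^3)*tr(a) - tr(a^-2 b^3 a)  (eliminate a^-1) = x^3*y^3 - x^2*y^2*z - 2*x^3*y - 2*x*y^3 + x^2*z + y^2*z + 5*x*y - z
tr(b a^-3 b a^-2 b) = tr(a^-1 b^2 a^-3 b)*tr(a) - tr(a^-1 b^2 a^-3 b a)  (eliminate a^-1) = x^5*y^3 - 2*x^4*y^2*z - x^5*y - 3*x^3*y^3 + x^3*y*z^2 + x^4*z + 4*x^2*y^2*z + 4*x^3*y + 2*x*y^3 - x*y*z^2 - 3*x^2*z - y^2*z - 4*x*y + z

x^5*y^3 - 2*x^4*y^2*z - x^5*y - 3*x^3*y^3 + x^3*y*z^2 + x^4*z + 4*x^2*y^2*z + 4*x^3*y + 2*x*y^3 - x*y*z^2 - 3*x^2*z - y^2*z - 4*x*y + z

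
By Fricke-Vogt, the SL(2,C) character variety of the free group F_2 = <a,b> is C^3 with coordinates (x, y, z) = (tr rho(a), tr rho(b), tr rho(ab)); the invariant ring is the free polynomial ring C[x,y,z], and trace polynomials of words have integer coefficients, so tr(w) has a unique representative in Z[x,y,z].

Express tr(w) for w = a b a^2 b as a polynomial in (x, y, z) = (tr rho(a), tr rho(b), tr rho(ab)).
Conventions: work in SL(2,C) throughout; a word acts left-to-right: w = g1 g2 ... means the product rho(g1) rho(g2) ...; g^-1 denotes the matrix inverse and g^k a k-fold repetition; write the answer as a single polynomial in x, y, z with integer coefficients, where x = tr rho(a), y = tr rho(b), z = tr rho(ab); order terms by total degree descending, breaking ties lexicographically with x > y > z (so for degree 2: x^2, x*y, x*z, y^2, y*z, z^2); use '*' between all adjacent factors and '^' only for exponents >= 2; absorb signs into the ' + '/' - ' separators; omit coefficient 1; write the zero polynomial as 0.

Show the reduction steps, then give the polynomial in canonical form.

next, tr(b a b a) = tr(a b) tr(a b) - tr(1)   [split at a repeated a] = z^2 - 2
and tr(b a b) = tr(b) tr(a b) - tr(a)   [square of b] = y*z - x
tr(a b a^2 b) = tr(a) tr(b a b a) - tr(b a b)   [square of a] = x*z^2 - y*z - x

x*z^2 - y*z - x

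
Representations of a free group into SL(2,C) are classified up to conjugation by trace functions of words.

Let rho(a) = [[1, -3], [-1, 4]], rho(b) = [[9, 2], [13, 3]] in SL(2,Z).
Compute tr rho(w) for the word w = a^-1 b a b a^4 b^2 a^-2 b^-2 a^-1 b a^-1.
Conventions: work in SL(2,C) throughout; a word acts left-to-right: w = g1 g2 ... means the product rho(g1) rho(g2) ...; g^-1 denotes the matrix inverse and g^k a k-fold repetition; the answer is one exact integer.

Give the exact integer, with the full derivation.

rho(a^-1) = [[4, 3], [1, 1]]
... * rho(b) = [[9, 2], [13, 3]]  ->  [[75, 17], [22, 5]]
... * rho(a) = [[1, -3], [-1, 4]]  ->  [[58, -157], [17, -46]]
... * rho(b) = [[9, 2], [13, 3]]  ->  [[-1519, -355], [-445, -104]]
... * rho(a) = [[1, -3], [-1, 4]]  ->  [[-1164, 3137], [-341, 919]]
... * rho(a) = [[1, -3], [-1, 4]]  ->  [[-4301, 16040], [-1260, 4699]]
... * rho(a) = [[1, -3], [-1, 4]]  ->  [[-20341, 77063], [-5959, 22576]]
... * rho(a) = [[1, -3], [-1, 4]]  ->  [[-97404, 369275], [-28535, 108181]]
... * rho(b) = [[9, 2], [13, 3]]  ->  [[3923939, 913017], [1149538, 267473]]
... * rho(b) = [[9, 2], [13, 3]]  ->  [[47184672, 10586929], [13822991, 3101495]]
... * rho(a^-1) = [[4, 3], [1, 1]]  ->  [[199325617, 152140945], [58393459, 44570468]]
... * rho(a^-1) = [[4, 3], [1, 1]]  ->  [[949443413, 750117796], [278144304, 219750845]]
... * rho(b^-1) = [[3, -2], [-13, 9]]  ->  [[-6903201109, 4852173338], [-2022328073, 1421468997]]
... * rho(b^-1) = [[3, -2], [-13, 9]]  ->  [[-83787856721, 57475962260], [-24546081180, 16837877119]]
... * rho(a^-1) = [[4, 3], [1, 1]]  ->  [[-277675464624, -193887607903], [-81346447601, -56800366421]]
... * rho(b) = [[9, 2], [13, 3]]  ->  [[-5019618084355, -1137013752957], [-1470522791882, -333093994465]]
... * rho(a^-1) = [[4, 3], [1, 1]]  ->  [[-21215486090377, -16195868006022], [-6215185161993, -4744662370111]]
tr = -21215486090377 + -4744662370111 = -25960148460488

-25960148460488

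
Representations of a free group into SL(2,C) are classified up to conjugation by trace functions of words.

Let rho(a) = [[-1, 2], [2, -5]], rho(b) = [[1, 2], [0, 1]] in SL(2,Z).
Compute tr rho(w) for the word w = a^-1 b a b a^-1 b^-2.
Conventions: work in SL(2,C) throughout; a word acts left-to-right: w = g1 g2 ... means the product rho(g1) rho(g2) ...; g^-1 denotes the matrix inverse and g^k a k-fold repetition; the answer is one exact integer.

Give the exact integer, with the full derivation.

-38

rho(a^-1) = [[-5, -2], [-2, -1]]
... * rho(b) = [[1, 2], [0, 1]]  ->  [[-5, -12], [-2, -5]]
... * rho(a) = [[-1, 2], [2, -5]]  ->  [[-19, 50], [-8, 21]]
... * rho(b) = [[1, 2], [0, 1]]  ->  [[-19, 12], [-8, 5]]
... * rho(a^-1) = [[-5, -2], [-2, -1]]  ->  [[71, 26], [30, 11]]
... * rho(b^-1) = [[1, -2], [0, 1]]  ->  [[71, -116], [30, -49]]
... * rho(b^-1) = [[1, -2], [0, 1]]  ->  [[71, -258], [30, -109]]
tr = 71 + -109 = -38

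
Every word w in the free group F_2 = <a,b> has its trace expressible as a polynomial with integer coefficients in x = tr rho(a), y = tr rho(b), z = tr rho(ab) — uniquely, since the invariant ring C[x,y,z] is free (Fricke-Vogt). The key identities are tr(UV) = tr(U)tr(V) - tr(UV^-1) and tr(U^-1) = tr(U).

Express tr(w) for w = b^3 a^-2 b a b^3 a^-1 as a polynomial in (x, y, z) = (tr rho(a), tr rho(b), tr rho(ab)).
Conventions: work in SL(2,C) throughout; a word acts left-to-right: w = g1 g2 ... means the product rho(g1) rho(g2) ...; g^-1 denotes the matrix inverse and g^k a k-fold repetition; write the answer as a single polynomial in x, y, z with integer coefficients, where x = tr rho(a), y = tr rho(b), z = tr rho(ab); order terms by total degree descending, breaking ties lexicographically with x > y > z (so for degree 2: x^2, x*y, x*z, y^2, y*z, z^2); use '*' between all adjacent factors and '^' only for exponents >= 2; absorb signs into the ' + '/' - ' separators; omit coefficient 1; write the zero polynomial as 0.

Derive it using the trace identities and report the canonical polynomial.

tr(a b^2) = tr(b)*tr(a b) - tr(a) = y*z - x
tr(b a b^2) = tr(b)*tr(a b^2) - tr(a b) = y^2*z - x*y - z
tr(b a b^3) = tr(b)*tr(b a b^2) - tr(b a b) = y^3*z - x*y^2 - 2*y*z + x
tr(a b^5) = tr(b)*tr(b a b^3) - tr(b a b^2) = y^4*z - x*y^3 - 3*y^2*z + 2*x*y + z
tr(b^2 a b^4) = tr(b)*tr(a b^5) - tr(a b^4) = y^5*z - x*y^4 - 4*y^3*z + 3*x*y^2 + 3*y*z - x
tr(b^4 a b^3) = tr(b)*tr(b^2 a b^4) - tr(b^2 a b^3) = y^6*z - x*y^5 - 5*y^4*z + 4*x*y^3 + 6*y^2*z - 3*x*y - z
tr(a b a b) = tr(b a)*tr(b a) - tr(1) = z^2 - 2
use: tr(a b a) = tr(a)*tr(b a) - tr(b) = x*z - y
tr(a b a b^2) = tr(b)*tr(a b a b) - tr(a b a) = y*z^2 - x*z - y
use: tr(b a b a b^2) = tr(b)*tr(a b a b^2) - tr(a b a b) = y^2*z^2 - x*y*z - y^2 - z^2 + 2
tr(a b^4 a b) = tr(b)*tr(b a b a b^2) - tr(b a b a b) = y^3*z^2 - x*y^2*z - y^3 - 2*y*z^2 + x*z + 3*y
apply: tr(b^2) = tr(b)*tr(b) - tr(1) = y^2 - 2
apply: tr(a^2 b^2) = tr(a)*tr(b^2 a) - tr(b^2) = x*y*z - x^2 - y^2 + 2
tr(b a^2 b^2) = tr(b)*tr(a^2 b^2) - tr(a^2 b) = x*y^2*z - x^2*y - y^3 - x*z + 3*y
apply: tr(a b^4 a) = tr(b)*tr(b a^2 b^2) - tr(b a^2 b) = x*y^3*z - x^2*y^2 - y^4 - 2*x*y*z + x^2 + 4*y^2 - 2
use: tr(b a b^4 a b) = tr(b)*tr(a b^4 a b) - tr(a b^4 a) = y^4*z^2 - 2*x*y^3*z + x^2*y^2 - 2*y^2*z^2 + 3*x*y*z - x^2 - y^2 + 2
apply: tr(b^4 a b^3 a) = tr(b)*tr(b a b^4 a b) - tr(b a b^4 a) = y^5*z^2 - 2*x*y^4*z + x^2*y^3 - 3*y^3*z^2 + 4*x*y^2*z - x^2*y + 2*y*z^2 - x*z - y
tr(b a b^3 a^-1 b^3) = tr(b^4 a b^3)*tr(a) - tr(b^4 a b^3 a) = x*y^6*z - x^2*y^5 - y^5*z^2 - 3*x*y^4*z + 3*x^2*y^3 + 3*y^3*z^2 + 2*x*y^2*z - 2*x^2*y - 2*y*z^2 + y
use: tr(b^3 a b a b^2) = tr(b)*tr(b^3 a b a b) - tr(b^3 a b a) = y^4*z^2 - x*y^3*z - y^4 - 3*y^2*z^2 + 2*x*y*z + 4*y^2 + z^2 - 2
use: tr(b^3 a b a b^3) = tr(b)*tr(b^3 a b a b^2) - tr(b^3 a b a b) = y^5*z^2 - x*y^4*z - y^5 - 4*y^3*z^2 + 3*x*y^2*z + 5*y^3 + 3*y*z^2 - x*z - 5*y
use: tr(a b a b a b) = tr(a b a b)*tr(a b) - tr(b a) = z^3 - 3*z
tr(a b a b a) = tr(a)*tr(b a b a) - tr(b a b) = x*z^2 - y*z - x
tr(a b^2 a b a b) = tr(b)*tr(a b a b a b) - tr(a b a b a) = y*z^3 - x*z^2 - 2*y*z + x
tr(a b^2 a b a) = tr(a)*tr(b^2 a b a) - tr(b^2 a b) = x*y*z^2 - x^2*z - y^2*z + z
apply: tr(b a b a b^2 a b) = tr(b)*tr(a b^2 a b a b) - tr(a b^2 a b a) = y^2*z^3 - 2*x*y*z^2 + x^2*z - y^2*z + x*y - z
apply: tr(b a b^3 a b a b) = tr(b)*tr(b a b a b^2 a b) - tr(b a b a b^2 a) = y^3*z^3 - 2*x*y^2*z^2 + x^2*y*z - y^3*z - y*z^3 + x*y^2 + x*z^2 + y*z - x
tr(b a b^3 a b a) = tr(b)*tr(a b a b a b^2) - tr(a b a b a b) = y^2*z^3 - x*y*z^2 - 2*y^2*z - z^3 + x*y + 3*z
tr(b^3 a b a b^3 a) = tr(b)*tr(b a b^3 a b a b) - tr(b a b^3 a b a) = y^4*z^3 - 2*x*y^3*z^2 + x^2*y^2*z - y^4*z - 2*y^2*z^3 + x*y^3 + 2*x*y*z^2 + 3*y^2*z + z^3 - 2*x*y - 3*z
tr(b a b^3 a^-1 b^3 a) = tr(b^3 a b a b^3)*tr(a) - tr(b^3 a b a b^3 a) = x*y^5*z^2 - x^2*y^4*z - y^4*z^3 - x*y^5 - 2*x*y^3*z^2 + 2*x^2*y^2*z + y^4*z + 2*y^2*z^3 + 4*x*y^3 + x*y*z^2 - x^2*z - 3*y^2*z - z^3 - 3*x*y + 3*z
apply: tr(a^-1 b a b^3 a^-1 b^3) = tr(b a b^3 a^-1 b^3)*tr(a) - tr(b a b^3 a^-1 b^3 a) = x^2*y^6*z - x^3*y^5 - 2*x*y^5*z^2 - 2*x^2*y^4*z + y^4*z^3 + 3*x^3*y^3 + x*y^5 + 5*x*y^3*z^2 - y^4*z - 2*y^2*z^3 - 2*x^3*y - 4*x*y^3 - 3*x*y*z^2 + x^2*z + 3*y^2*z + z^3 + 4*x*y - 3*z
apply: tr(b^3 a^-2 b a b^3 a^-1) = tr(a^-1 b a b^3 a^-1 b^3)*tr(a) - tr(a^-1 b a b^3 a^-1 b^3 a) = x^3*y^6*z - x^4*y^5 - 2*x^2*y^5*z^2 - 2*x^3*y^4*z - x*y^6*z + x*y^4*z^3 + 3*x^4*y^3 + 2*x^2*y^5 + 5*x^2*y^3*z^2 + y^5*z^2 + 2*x*y^4*z - 2*x*y^2*z^3 - 2*x^4*y - 7*x^2*y^3 - 3*x^2*y*z^2 - 3*y^3*z^2 + x^3*z + x*y^2*z + x*z^3 + 6*x^2*y + 2*y*z^2 - 3*x*z - y

x^3*y^6*z - x^4*y^5 - 2*x^2*y^5*z^2 - 2*x^3*y^4*z - x*y^6*z + x*y^4*z^3 + 3*x^4*y^3 + 2*x^2*y^5 + 5*x^2*y^3*z^2 + y^5*z^2 + 2*x*y^4*z - 2*x*y^2*z^3 - 2*x^4*y - 7*x^2*y^3 - 3*x^2*y*z^2 - 3*y^3*z^2 + x^3*z + x*y^2*z + x*z^3 + 6*x^2*y + 2*y*z^2 - 3*x*z - y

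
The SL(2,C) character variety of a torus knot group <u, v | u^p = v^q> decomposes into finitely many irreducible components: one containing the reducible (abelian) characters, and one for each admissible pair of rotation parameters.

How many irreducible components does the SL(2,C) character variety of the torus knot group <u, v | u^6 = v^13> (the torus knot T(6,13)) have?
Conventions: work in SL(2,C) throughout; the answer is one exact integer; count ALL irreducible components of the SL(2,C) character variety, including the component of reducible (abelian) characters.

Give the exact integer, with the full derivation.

For T(6,13): irreducibility forces the central element u^6 = v^13 to one of +I, -I.
On an irreducible component, tr(u) is locked at 2*cos(pi*alpha/6) for some alpha in 1..5, and tr(v) at 2*cos(pi*beta/13) for some beta in 1..12.
u^6 = (-1)^alpha I and v^13 = (-1)^beta I must agree, so alpha and beta have equal parity.
Enumerate parity-matched pairs: 3*6 odd-odd plus 2*6 even-even gives 30.
That is 30 components of irreducible characters, and with the reducible (abelian) component the total is 31.

31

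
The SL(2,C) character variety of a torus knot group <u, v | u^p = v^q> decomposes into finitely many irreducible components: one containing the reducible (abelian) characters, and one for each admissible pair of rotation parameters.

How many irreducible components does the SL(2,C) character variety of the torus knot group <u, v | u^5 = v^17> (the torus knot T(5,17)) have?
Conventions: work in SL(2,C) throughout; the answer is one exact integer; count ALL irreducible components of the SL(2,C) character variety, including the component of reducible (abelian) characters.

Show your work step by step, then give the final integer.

33

Gamma = < u, v | u^5 = v^17 > (torus knot T(5,17)); the central element u^5 = v^17 acts as +I or -I in any irreducible SL(2,C) representation.
This locks tr(u) to 2*cos(pi*alpha/5), alpha in 1..4, and tr(v) to 2*cos(pi*beta/17), beta in 1..16, on each component of irreducible characters.
Consistency of u^5 = (-1)^alpha I with v^17 = (-1)^beta I forces alpha = beta (mod 2).
Counting: 2 odd alphas x 8 odd betas + 2 even alphas x 8 even betas = 16 + 16 = 32.
That is 32 components of irreducible characters, and with the reducible (abelian) component the total is 33.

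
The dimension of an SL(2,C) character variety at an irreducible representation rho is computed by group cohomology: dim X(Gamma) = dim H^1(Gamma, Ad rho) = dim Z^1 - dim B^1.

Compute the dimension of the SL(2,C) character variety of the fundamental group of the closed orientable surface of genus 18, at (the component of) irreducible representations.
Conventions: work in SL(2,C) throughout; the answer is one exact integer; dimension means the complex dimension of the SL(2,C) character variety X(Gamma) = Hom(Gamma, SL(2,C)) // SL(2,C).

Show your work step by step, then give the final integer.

Gamma = pi_1(Sigma_18) = < a_1, b_1, ..., a_18, b_18 | prod [a_i, b_i] > has 2g = 36 generators and 1 relator.
Unconstrained cocycle data is one sl_2 vector per generator (108 dimensions), cut by the relator condition d_2(z) = 0.
d_2 is surjective at irreducible rho (its cokernel H^2 is dual to H^0 = 0), so dim Z^1 = 108 - 3 = 105.
As always at irreducible rho, dim B^1 = 3.
dim X = dim H^1 = 105 - 3 = 102.

102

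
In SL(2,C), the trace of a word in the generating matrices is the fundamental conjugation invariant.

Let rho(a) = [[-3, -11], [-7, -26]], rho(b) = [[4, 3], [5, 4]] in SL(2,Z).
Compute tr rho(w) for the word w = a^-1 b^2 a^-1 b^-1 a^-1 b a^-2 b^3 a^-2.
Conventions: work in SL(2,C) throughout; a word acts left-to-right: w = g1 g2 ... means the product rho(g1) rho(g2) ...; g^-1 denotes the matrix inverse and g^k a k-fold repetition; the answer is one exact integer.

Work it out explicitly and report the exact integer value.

rho(a^-1) = [[-26, 11], [7, -3]]
... * rho(b) = [[4, 3], [5, 4]]  ->  [[-49, -34], [13, 9]]
... * rho(b) = [[4, 3], [5, 4]]  ->  [[-366, -283], [97, 75]]
... * rho(a^-1) = [[-26, 11], [7, -3]]  ->  [[7535, -3177], [-1997, 842]]
... * rho(b^-1) = [[4, -3], [-5, 4]]  ->  [[46025, -35313], [-12198, 9359]]
... * rho(a^-1) = [[-26, 11], [7, -3]]  ->  [[-1443841, 612214], [382661, -162255]]
... * rho(b) = [[4, 3], [5, 4]]  ->  [[-2714294, -1882667], [719369, 498963]]
... * rho(a^-1) = [[-26, 11], [7, -3]]  ->  [[57392975, -24209233], [-15210853, 6416170]]
... * rho(a^-1) = [[-26, 11], [7, -3]]  ->  [[-1661681981, 703950424], [440395368, -186567893]]
... * rho(b) = [[4, 3], [5, 4]]  ->  [[-3126975804, -2169244247], [828742007, 574914532]]
... * rho(b) = [[4, 3], [5, 4]]  ->  [[-23354124451, -18057904400], [6189540688, 4785884149]]
... * rho(b) = [[4, 3], [5, 4]]  ->  [[-183706019804, -142293990953], [48687583497, 37712158660]]
... * rho(a^-1) = [[-26, 11], [7, -3]]  ->  [[3780298578233, -1593884244985], [-1001892060302, 422426942487]]
... * rho(a^-1) = [[-26, 11], [7, -3]]  ->  [[-109444952748953, 46364937095518], [29006182165261, -12288093490783]]
tr = -109444952748953 + -12288093490783 = -121733046239736

-121733046239736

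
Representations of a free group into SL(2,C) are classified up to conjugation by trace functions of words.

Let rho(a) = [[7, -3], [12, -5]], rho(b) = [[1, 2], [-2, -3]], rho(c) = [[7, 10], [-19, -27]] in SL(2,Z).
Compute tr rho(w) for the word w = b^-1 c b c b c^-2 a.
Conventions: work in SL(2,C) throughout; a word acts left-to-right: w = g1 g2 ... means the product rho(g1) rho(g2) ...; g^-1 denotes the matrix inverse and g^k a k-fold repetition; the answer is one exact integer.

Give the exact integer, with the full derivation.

rho(b^-1) = [[-3, -2], [2, 1]]
... * rho(c) = [[7, 10], [-19, -27]]  ->  [[17, 24], [-5, -7]]
... * rho(b) = [[1, 2], [-2, -3]]  ->  [[-31, -38], [9, 11]]
... * rho(c) = [[7, 10], [-19, -27]]  ->  [[505, 716], [-146, -207]]
... * rho(b) = [[1, 2], [-2, -3]]  ->  [[-927, -1138], [268, 329]]
... * rho(c^-1) = [[-27, -10], [19, 7]]  ->  [[3407, 1304], [-985, -377]]
... * rho(c^-1) = [[-27, -10], [19, 7]]  ->  [[-67213, -24942], [19432, 7211]]
... * rho(a) = [[7, -3], [12, -5]]  ->  [[-769795, 326349], [222556, -94351]]
tr = -769795 + -94351 = -864146

-864146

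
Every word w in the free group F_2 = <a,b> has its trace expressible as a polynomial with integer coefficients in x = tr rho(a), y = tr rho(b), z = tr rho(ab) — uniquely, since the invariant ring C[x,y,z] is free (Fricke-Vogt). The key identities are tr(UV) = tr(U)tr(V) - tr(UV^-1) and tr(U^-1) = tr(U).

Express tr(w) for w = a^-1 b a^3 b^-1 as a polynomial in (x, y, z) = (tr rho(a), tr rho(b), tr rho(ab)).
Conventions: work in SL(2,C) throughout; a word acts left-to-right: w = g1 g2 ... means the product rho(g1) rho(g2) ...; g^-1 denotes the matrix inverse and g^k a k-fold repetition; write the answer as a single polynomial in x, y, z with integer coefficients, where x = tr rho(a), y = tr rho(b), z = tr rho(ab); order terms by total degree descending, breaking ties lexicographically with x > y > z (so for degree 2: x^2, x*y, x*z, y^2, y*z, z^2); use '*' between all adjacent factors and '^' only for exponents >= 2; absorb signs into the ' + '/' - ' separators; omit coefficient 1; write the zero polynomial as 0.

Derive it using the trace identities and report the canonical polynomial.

apply: tr(b a^2) = tr(a) * tr(b a) - tr(b) = x*z - y
tr(a^3 b) = tr(a) * tr(a b a) - tr(a b) = x^2*z - x*y - z
tr(a^2) = tr(a) * tr(a) - tr(1) = x^2 - 2
tr(a^3) = tr(a) * tr(a^2) - tr(a) = x^3 - 3*x
tr(b a^3 b) = tr(b) * tr(a^3 b) - tr(a^3) = x^2*y*z - x^3 - x*y^2 - y*z + 3*x
apply: tr(b a b a) = tr(a b) * tr(a b) - tr(1) = z^2 - 2
tr(b a b) = tr(b) * tr(a b) - tr(a) = y*z - x
use: tr(b a b a^2) = tr(a) * tr(b a b a) - tr(b a b) = x*z^2 - y*z - x
tr(b a^3 b a) = tr(a) * tr(b a b a^2) - tr(b a b a) = x^2*z^2 - x*y*z - x^2 - z^2 + 2
tr(a^-1 b a^3 b) = tr(b a^3 b) * tr(a) - tr(b a^3 b a) = x^3*y*z - x^4 - x^2*y^2 - x^2*z^2 + 4*x^2 + z^2 - 2
use: tr(a^-1 b a^3 b^-1) = tr(a^-1 b a^3) * tr(b) - tr(a^-1 b a^3 b) = -x^3*y*z + x^4 + x^2*y^2 + x^2*z^2 + x*y*z - 4*x^2 - y^2 - z^2 + 2

-x^3*y*z + x^4 + x^2*y^2 + x^2*z^2 + x*y*z - 4*x^2 - y^2 - z^2 + 2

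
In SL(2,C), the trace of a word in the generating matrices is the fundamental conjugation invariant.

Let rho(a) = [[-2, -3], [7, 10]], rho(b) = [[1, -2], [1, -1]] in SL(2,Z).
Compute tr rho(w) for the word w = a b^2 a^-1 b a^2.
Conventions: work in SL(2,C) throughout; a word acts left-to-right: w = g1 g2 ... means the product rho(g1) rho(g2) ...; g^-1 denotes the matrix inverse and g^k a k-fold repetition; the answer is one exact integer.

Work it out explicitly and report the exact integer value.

rho(a) = [[-2, -3], [7, 10]]
... * rho(b) = [[1, -2], [1, -1]]  ->  [[-5, 7], [17, -24]]
... * rho(b) = [[1, -2], [1, -1]]  ->  [[2, 3], [-7, -10]]
... * rho(a^-1) = [[10, 3], [-7, -2]]  ->  [[-1, 0], [0, -1]]
... * rho(b) = [[1, -2], [1, -1]]  ->  [[-1, 2], [-1, 1]]
... * rho(a) = [[-2, -3], [7, 10]]  ->  [[16, 23], [9, 13]]
... * rho(a) = [[-2, -3], [7, 10]]  ->  [[129, 182], [73, 103]]
tr = 129 + 103 = 232

232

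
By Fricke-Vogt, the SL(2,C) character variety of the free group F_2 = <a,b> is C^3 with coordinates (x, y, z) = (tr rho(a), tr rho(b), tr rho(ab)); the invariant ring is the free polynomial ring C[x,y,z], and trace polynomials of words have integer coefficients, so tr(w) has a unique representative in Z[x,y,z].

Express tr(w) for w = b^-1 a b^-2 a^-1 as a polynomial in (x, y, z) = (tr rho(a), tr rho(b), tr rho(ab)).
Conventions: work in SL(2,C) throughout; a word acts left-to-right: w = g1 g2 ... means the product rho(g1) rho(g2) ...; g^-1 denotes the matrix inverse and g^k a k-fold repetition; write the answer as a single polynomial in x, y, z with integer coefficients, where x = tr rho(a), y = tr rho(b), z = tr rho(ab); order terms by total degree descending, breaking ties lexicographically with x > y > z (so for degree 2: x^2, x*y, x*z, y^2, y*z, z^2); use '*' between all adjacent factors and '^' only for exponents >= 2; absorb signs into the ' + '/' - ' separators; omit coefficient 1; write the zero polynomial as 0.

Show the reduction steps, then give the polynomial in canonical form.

x*y^2*z - x^2*y - y*z^2 + y

apply: trace(b^-1) = trace(b) = y
trace(a b a) = trace(a) trace(b a) - trace(b) = x*z - y
trace(a b a b) = trace(a b) trace(a b) - trace(1)   [split at repeated a] = z^2 - 2
trace(b a b^-1 a) = trace(a b a) trace(b) - trace(a b a b) = x*y*z - y^2 - z^2 + 2
apply: trace(a b^-1 a^-1 b) = trace(b a b^-1) trace(a) - trace(b a b^-1 a) = -x*y*z + x^2 + y^2 + z^2 - 2
use: trace(b^-1 a^-1 b^-1 a) = trace(a b^-1 a^-1) trace(b) - trace(a b^-1 a^-1 b) = x*y*z - x^2 - z^2 + 2
use: trace(b^-1 a b^-2 a^-1) = trace(b^-1 a^-1 b^-1 a) trace(b) - trace(b^-1 a^-1 b^-1 a b) = x*y^2*z - x^2*y - y*z^2 + y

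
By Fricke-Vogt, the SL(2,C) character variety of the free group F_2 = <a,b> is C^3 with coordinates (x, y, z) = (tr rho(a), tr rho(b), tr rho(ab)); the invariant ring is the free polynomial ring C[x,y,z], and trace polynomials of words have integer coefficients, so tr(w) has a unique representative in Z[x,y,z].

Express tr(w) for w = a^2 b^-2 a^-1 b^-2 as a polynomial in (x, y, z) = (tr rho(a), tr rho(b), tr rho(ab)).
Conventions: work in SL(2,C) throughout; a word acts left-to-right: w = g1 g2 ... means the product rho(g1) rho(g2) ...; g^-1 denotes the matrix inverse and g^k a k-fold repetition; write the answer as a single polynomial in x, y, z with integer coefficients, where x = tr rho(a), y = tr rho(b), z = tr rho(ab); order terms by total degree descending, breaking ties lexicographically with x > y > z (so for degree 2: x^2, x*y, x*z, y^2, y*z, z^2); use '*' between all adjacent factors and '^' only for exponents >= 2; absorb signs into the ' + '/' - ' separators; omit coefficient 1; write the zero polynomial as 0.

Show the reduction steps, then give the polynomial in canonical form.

x^2*y^3*z - x^3*y^2 - x*y^2*z^2 - y^3*z + x*y^2 + 2*y*z + x

trace(b^-1 a) = trace(a)*trace(b) - trace(a b)  (eliminate b^-1) = x*y - z
next, trace(a b^-2) = trace(b^-1 a)*trace(b) - trace(b^-1 a b)  (eliminate b^-1) = x*y^2 - y*z - x
and trace(a^2) = trace(a)*trace(a) - trace(1)  (reduce the a square) = x^2 - 2
trace(b a^2) = trace(a)*trace(b a) - trace(b)  (reduce the a square) = x*z - y
trace(a b a^2) = trace(a)*trace(b a^2) - trace(b a)  (reduce the a square) = x^2*z - x*y - z
trace(b a b a) = trace(b a)*trace(b a) - trace(1)  (split on b) = z^2 - 2
trace(b a b) = trace(b)*trace(a b) - trace(a)  (reduce the b square) = y*z - x
trace(a b a^2 b) = trace(a)*trace(b a b a) - trace(b a b)  (reduce the a square) = x*z^2 - y*z - x
trace(b a^2 b^-1 a) = trace(a b a^2)*trace(b) - trace(a b a^2 b)  (eliminate b^-1) = x^2*y*z - x*y^2 - x*z^2 + x
trace(a^-1 b a^2 b^-1) = trace(b a^2 b^-1)*trace(a) - trace(b a^2 b^-1 a)  (eliminate a^-1) = -x^2*y*z + x^3 + x*y^2 + x*z^2 - 3*x
and trace(a^2 b^-2 a^-1 b) = trace(a^-1 b a^2 b^-1)*trace(b) - trace(a^-1 b a^2)  (eliminate b^-1) = -x^2*y^2*z + x^3*y + x*y^3 + x*y*z^2 - 3*x*y - z
and trace(a^2 b^-2 a^-1 b^-1) = trace(a^2 b^-2 a^-1)*trace(b) - trace(a^2 b^-2 a^-1 b)  (eliminate b^-1) = x^2*y^2*z - x^3*y - x*y*z^2 - y^2*z + 2*x*y + z
next, trace(a^2 b^-2 a^-1 b^-2) = trace(a^2 b^-2 a^-1 b^-1)*trace(b) - trace(a^2 b^-2 a^-1)  (eliminate b^-1) = x^2*y^3*z - x^3*y^2 - x*y^2*z^2 - y^3*z + x*y^2 + 2*y*z + x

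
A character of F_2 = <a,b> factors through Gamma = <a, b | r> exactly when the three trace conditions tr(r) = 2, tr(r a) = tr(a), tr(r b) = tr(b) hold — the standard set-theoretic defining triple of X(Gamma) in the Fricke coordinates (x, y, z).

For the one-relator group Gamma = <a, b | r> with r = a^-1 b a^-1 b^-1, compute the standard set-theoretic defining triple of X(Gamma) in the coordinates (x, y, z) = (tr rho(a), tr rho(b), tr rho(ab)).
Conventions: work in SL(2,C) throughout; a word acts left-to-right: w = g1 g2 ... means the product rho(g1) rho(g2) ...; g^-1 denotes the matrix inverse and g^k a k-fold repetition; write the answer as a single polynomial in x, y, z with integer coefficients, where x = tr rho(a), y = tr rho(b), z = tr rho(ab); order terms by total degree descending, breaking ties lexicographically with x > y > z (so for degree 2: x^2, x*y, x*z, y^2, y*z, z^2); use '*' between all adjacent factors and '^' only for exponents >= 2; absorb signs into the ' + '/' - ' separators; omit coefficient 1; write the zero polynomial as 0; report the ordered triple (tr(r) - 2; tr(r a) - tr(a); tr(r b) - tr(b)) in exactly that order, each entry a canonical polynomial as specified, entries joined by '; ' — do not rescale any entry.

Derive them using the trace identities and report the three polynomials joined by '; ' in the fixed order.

x*y*z - y^2 - z^2; 0; x^2*y - x*z - 2*y

trace(a^-1) = trace(a) = x
trace(a b a) = trace(a) * trace(b a) - trace(b) = x*z - y
trace(a b a b) = trace(b a) * trace(b a) - trace(1) = z^2 - 2
next, trace(b^-1 a b a) = trace(a b a) * trace(b) - trace(a b a b) = x*y*z - y^2 - z^2 + 2
and trace(b a^-1 b^-1 a) = trace(b^-1 a b) * trace(a) - trace(b^-1 a b a) = -x*y*z + x^2 + y^2 + z^2 - 2
and trace(a^-1 b a^-1 b^-1) = trace(b a^-1 b^-1) * trace(a) - trace(b a^-1 b^-1 a) = x*y*z - y^2 - z^2 + 2
and trace(a^-1 b) = trace(b) * trace(a) - trace(b a) = x*y - z
trace(a^-1 b a^-1) = trace(a^-1 b) * trace(a) - trace(a^-1 b a) = x^2*y - x*z - y
assemble the triple (trace(r) - 2; trace(r a) - x; trace(r b) - y)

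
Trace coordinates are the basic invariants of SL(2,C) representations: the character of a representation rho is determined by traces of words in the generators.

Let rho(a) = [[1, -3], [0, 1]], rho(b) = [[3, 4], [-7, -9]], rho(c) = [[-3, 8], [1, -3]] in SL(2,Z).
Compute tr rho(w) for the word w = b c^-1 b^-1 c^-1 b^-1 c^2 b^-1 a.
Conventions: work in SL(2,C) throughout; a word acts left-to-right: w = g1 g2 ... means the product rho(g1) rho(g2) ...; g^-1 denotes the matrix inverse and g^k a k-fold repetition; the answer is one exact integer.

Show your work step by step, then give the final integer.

rho(b) = [[3, 4], [-7, -9]]
... * rho(c^-1) = [[-3, -8], [-1, -3]]  ->  [[-13, -36], [30, 83]]
... * rho(b^-1) = [[-9, -4], [7, 3]]  ->  [[-135, -56], [311, 129]]
... * rho(c^-1) = [[-3, -8], [-1, -3]]  ->  [[461, 1248], [-1062, -2875]]
... * rho(b^-1) = [[-9, -4], [7, 3]]  ->  [[4587, 1900], [-10567, -4377]]
... * rho(c) = [[-3, 8], [1, -3]]  ->  [[-11861, 30996], [27324, -71405]]
... * rho(c) = [[-3, 8], [1, -3]]  ->  [[66579, -187876], [-153377, 432807]]
... * rho(b^-1) = [[-9, -4], [7, 3]]  ->  [[-1914343, -829944], [4410042, 1911929]]
... * rho(a) = [[1, -3], [0, 1]]  ->  [[-1914343, 4913085], [4410042, -11318197]]
tr = -1914343 + -11318197 = -13232540

-13232540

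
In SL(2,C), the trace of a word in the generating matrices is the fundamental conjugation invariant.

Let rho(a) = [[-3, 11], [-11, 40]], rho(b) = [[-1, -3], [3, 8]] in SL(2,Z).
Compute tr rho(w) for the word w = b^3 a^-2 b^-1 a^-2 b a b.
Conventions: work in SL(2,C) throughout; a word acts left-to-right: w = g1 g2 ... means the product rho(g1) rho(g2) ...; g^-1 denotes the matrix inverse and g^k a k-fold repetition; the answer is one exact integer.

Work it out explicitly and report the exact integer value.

rho(b) = [[-1, -3], [3, 8]]
... * rho(b) = [[-1, -3], [3, 8]]  ->  [[-8, -21], [21, 55]]
... * rho(b) = [[-1, -3], [3, 8]]  ->  [[-55, -144], [144, 377]]
... * rho(a^-1) = [[40, -11], [11, -3]]  ->  [[-3784, 1037], [9907, -2715]]
... * rho(a^-1) = [[40, -11], [11, -3]]  ->  [[-139953, 38513], [366415, -100832]]
... * rho(b^-1) = [[8, 3], [-3, -1]]  ->  [[-1235163, -458372], [3233816, 1200077]]
... * rho(a^-1) = [[40, -11], [11, -3]]  ->  [[-54448612, 14961909], [142553487, -39172207]]
... * rho(a^-1) = [[40, -11], [11, -3]]  ->  [[-2013363481, 554049005], [5271245203, -1450571736]]
... * rho(b) = [[-1, -3], [3, 8]]  ->  [[3675510496, 10472482483], [-9622960411, -27418309497]]
... * rho(a) = [[-3, 11], [-11, 40]]  ->  [[-126223838801, 459329914776], [330470285700, -1202584944401]]
... * rho(b) = [[-1, -3], [3, 8]]  ->  [[1504213583129, 4053310834611], [-3938225118903, -10612090412308]]
tr = 1504213583129 + -10612090412308 = -9107876829179

-9107876829179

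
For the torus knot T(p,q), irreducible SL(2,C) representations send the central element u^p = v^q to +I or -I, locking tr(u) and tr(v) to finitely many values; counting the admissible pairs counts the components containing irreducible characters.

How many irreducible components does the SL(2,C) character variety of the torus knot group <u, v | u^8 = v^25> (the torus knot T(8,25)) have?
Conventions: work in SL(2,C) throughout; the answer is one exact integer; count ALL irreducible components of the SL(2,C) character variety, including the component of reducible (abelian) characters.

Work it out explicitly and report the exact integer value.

85

In the torus knot group T(8,25), u^8 = v^25 is central, so an irreducible representation sends it to +I or -I (Schur).
On an irreducible component, tr(u) is locked at 2*cos(pi*alpha/8) for some alpha in 1..7, and tr(v) at 2*cos(pi*beta/25) for some beta in 1..24.
The two central values (-1)^alpha I and (-1)^beta I must be the same matrix, so alpha and beta share a parity.
count pairs: odd alpha (4 choices) x odd beta (12), plus even alpha (3) x even beta (12): 4*12 + 3*12 = 84.
That is 84 components of irreducible characters, and with the reducible (abelian) component the total is 85.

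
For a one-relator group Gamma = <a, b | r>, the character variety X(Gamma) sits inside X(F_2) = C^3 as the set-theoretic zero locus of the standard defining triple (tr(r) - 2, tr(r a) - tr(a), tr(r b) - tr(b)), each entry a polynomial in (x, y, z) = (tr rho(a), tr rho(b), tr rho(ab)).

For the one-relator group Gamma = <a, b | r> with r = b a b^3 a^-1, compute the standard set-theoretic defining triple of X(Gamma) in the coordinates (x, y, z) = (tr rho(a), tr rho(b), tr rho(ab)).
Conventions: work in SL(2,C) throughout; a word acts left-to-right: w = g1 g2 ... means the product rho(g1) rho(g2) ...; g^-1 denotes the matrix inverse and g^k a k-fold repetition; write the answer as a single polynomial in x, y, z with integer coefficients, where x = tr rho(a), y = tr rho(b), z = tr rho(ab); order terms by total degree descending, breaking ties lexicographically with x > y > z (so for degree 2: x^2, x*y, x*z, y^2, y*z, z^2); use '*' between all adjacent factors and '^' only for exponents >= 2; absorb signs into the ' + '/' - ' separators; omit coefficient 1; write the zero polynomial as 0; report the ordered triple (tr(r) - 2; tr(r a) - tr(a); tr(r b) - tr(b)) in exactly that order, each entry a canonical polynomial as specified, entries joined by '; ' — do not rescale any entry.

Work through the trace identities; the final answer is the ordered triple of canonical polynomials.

use: trace(a b^2) = trace(b) trace(a b) - trace(a)   [square of b] = y*z - x
trace(b a b^2) = trace(b) trace(a b^2) - trace(a b)   [square of b] = y^2*z - x*y - z
apply: trace(b a b^3) = trace(b) trace(b a b^2) - trace(b a b)   [square of b] = y^3*z - x*y^2 - 2*y*z + x
trace(a b a b) = trace(b a) trace(b a) - trace(1)   [split at a repeated b] = z^2 - 2
use: trace(a b a) = trace(a) trace(b a) - trace(b)   [square of a] = x*z - y
use: trace(a b a b^2) = trace(b) trace(a b a b) - trace(a b a)   [square of b] = y*z^2 - x*z - y
trace(b a b^3 a) = trace(b) trace(a b a b^2) - trace(a b a b)   [square of b] = y^2*z^2 - x*y*z - y^2 - z^2 + 2
apply: trace(b a b^3 a^-1) = trace(b a b^3) trace(a) - trace(b a b^3 a)   [inverse elimination on a] = x*y^3*z - x^2*y^2 - y^2*z^2 - x*y*z + x^2 + y^2 + z^2 - 2
apply: trace(b^2 a b^3) = trace(b) trace(a b^4) - trace(a b^3)   [square of b] = y^4*z - x*y^3 - 3*y^2*z + 2*x*y + z
trace(a^2) = trace(a) trace(a) - trace(1)   [square of a] = x^2 - 2
apply: trace(b a^2 b) = trace(b) trace(a^2 b) - trace(a^2)   [square of b] = x*y*z - x^2 - y^2 + 2
trace(a b^3 a) = trace(b) trace(b a^2 b) - trace(b a^2)   [square of b] = x*y^2*z - x^2*y - y^3 - x*z + 3*y
trace(b^2 a b^3 a) = trace(b) trace(a b^3 a b) - trace(a b^3 a)   [square of b] = y^3*z^2 - 2*x*y^2*z + x^2*y - y*z^2 + x*z - y
use: trace(b a b^3 a^-1 b) = trace(b^2 a b^3) trace(a) - trace(b^2 a b^3 a)   [inverse elimination on a] = x*y^4*z - x^2*y^3 - y^3*z^2 - x*y^2*z + x^2*y + y*z^2 + y
assemble the triple (trace(r) - 2; trace(r a) - x; trace(r b) - y)

x*y^3*z - x^2*y^2 - y^2*z^2 - x*y*z + x^2 + y^2 + z^2 - 4; y^3*z - x*y^2 - 2*y*z; x*y^4*z - x^2*y^3 - y^3*z^2 - x*y^2*z + x^2*y + y*z^2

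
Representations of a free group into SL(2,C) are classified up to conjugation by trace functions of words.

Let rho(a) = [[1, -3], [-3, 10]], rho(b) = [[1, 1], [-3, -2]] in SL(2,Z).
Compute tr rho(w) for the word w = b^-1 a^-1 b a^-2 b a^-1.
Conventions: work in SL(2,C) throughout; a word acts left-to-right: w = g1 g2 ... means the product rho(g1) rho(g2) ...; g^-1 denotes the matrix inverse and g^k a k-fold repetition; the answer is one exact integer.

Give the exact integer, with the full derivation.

rho(b^-1) = [[-2, -1], [3, 1]]
... * rho(a^-1) = [[10, 3], [3, 1]]  ->  [[-23, -7], [33, 10]]
... * rho(b) = [[1, 1], [-3, -2]]  ->  [[-2, -9], [3, 13]]
... * rho(a^-1) = [[10, 3], [3, 1]]  ->  [[-47, -15], [69, 22]]
... * rho(a^-1) = [[10, 3], [3, 1]]  ->  [[-515, -156], [756, 229]]
... * rho(b) = [[1, 1], [-3, -2]]  ->  [[-47, -203], [69, 298]]
... * rho(a^-1) = [[10, 3], [3, 1]]  ->  [[-1079, -344], [1584, 505]]
tr = -1079 + 505 = -574

-574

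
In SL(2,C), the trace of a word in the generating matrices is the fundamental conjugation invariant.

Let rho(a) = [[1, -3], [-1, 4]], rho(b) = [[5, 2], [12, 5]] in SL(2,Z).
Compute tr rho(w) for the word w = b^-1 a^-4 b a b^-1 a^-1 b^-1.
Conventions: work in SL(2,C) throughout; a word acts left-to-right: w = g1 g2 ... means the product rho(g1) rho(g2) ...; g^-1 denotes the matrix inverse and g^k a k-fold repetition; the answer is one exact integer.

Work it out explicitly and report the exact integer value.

rho(b^-1) = [[5, -2], [-12, 5]]
... * rho(a^-1) = [[4, 3], [1, 1]]  ->  [[18, 13], [-43, -31]]
... * rho(a^-1) = [[4, 3], [1, 1]]  ->  [[85, 67], [-203, -160]]
... * rho(a^-1) = [[4, 3], [1, 1]]  ->  [[407, 322], [-972, -769]]
... * rho(a^-1) = [[4, 3], [1, 1]]  ->  [[1950, 1543], [-4657, -3685]]
... * rho(b) = [[5, 2], [12, 5]]  ->  [[28266, 11615], [-67505, -27739]]
... * rho(a) = [[1, -3], [-1, 4]]  ->  [[16651, -38338], [-39766, 91559]]
... * rho(b^-1) = [[5, -2], [-12, 5]]  ->  [[543311, -224992], [-1297538, 537327]]
... * rho(a^-1) = [[4, 3], [1, 1]]  ->  [[1948252, 1404941], [-4652825, -3355287]]
... * rho(b^-1) = [[5, -2], [-12, 5]]  ->  [[-7118032, 3128201], [16999319, -7470785]]
tr = -7118032 + -7470785 = -14588817

-14588817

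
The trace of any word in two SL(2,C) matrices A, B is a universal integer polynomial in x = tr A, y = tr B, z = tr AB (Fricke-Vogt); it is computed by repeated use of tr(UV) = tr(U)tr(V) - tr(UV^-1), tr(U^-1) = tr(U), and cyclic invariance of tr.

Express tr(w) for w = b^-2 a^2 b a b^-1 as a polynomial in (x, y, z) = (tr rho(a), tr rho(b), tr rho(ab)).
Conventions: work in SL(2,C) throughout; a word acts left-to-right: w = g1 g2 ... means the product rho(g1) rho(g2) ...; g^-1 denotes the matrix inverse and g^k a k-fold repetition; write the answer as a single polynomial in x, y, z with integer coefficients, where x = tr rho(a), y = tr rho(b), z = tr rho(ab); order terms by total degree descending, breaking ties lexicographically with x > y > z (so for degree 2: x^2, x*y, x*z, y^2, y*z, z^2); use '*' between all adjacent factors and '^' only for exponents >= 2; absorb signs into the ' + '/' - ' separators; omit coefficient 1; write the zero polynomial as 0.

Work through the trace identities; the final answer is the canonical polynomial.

x^2*y^3*z - x*y^4 - x*y^2*z^2 - 2*x^2*y*z + 3*x*y^2 + x*z^2 + y*z - x

tr(a b a) = tr(a) * tr(b a) - tr(b)   [square of a] = x*z - y
tr(a^2 b a) = tr(a) * tr(a b a) - tr(a b)   [square of a] = x^2*z - x*y - z
tr(b a b a) = tr(a b) * tr(a b) - tr(1)   [split at a repeated a] = z^2 - 2
tr(b a b) = tr(b) * tr(a b) - tr(a)   [square of b] = y*z - x
and tr(a^2 b a b) = tr(a) * tr(b a b a) - tr(b a b)   [square of a] = x*z^2 - y*z - x
next, tr(a^2 b a b^-1) = tr(a^2 b a) * tr(b) - tr(a^2 b a b)   [inverse elimination on b] = x^2*y*z - x*y^2 - x*z^2 + x
tr(b^-1 a^2 b a b^-1) = tr(a^2 b a b^-1) * tr(b) - tr(a^2 b a)   [inverse elimination on b] = x^2*y^2*z - x*y^3 - x*y*z^2 - x^2*z + 2*x*y + z
and tr(b^-2 a^2 b a b^-1) = tr(b^-1 a^2 b a b^-1) * tr(b) - tr(b^-1 a^2 b a)   [inverse elimination on b] = x^2*y^3*z - x*y^4 - x*y^2*z^2 - 2*x^2*y*z + 3*x*y^2 + x*z^2 + y*z - x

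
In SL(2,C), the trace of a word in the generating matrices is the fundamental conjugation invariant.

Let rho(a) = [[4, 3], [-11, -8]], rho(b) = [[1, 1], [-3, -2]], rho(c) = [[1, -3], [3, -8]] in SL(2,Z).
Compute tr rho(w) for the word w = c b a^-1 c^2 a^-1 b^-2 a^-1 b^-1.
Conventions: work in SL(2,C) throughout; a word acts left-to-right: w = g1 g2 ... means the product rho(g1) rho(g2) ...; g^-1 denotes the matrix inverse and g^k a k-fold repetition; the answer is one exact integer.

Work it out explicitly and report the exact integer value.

rho(c) = [[1, -3], [3, -8]]
... * rho(b) = [[1, 1], [-3, -2]]  ->  [[10, 7], [27, 19]]
... * rho(a^-1) = [[-8, -3], [11, 4]]  ->  [[-3, -2], [-7, -5]]
... * rho(c) = [[1, -3], [3, -8]]  ->  [[-9, 25], [-22, 61]]
... * rho(c) = [[1, -3], [3, -8]]  ->  [[66, -173], [161, -422]]
... * rho(a^-1) = [[-8, -3], [11, 4]]  ->  [[-2431, -890], [-5930, -2171]]
... * rho(b^-1) = [[-2, -1], [3, 1]]  ->  [[2192, 1541], [5347, 3759]]
... * rho(b^-1) = [[-2, -1], [3, 1]]  ->  [[239, -651], [583, -1588]]
... * rho(a^-1) = [[-8, -3], [11, 4]]  ->  [[-9073, -3321], [-22132, -8101]]
... * rho(b^-1) = [[-2, -1], [3, 1]]  ->  [[8183, 5752], [19961, 14031]]
tr = 8183 + 14031 = 22214

22214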